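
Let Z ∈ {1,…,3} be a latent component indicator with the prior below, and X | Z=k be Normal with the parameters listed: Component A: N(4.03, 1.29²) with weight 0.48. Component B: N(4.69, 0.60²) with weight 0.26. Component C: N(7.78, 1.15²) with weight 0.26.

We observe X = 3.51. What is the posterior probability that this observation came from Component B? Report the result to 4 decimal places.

Apply Bayes' rule: the posterior for each component is proportional to its prior times its likelihood at x.
Component likelihoods at x = 3.51:
  L_A = 0.285125
  L_B = 0.096135
  L_C = 0.000351941
Weight by the priors:
  w_A·L_A = 0.48 × 0.285125 = 0.13686
  w_B·L_B = 0.26 × 0.096135 = 0.0249951
  w_C·L_C = 0.26 × 0.000351941 = 9.15047e-05
Marginal: 0.13686 + 0.0249951 + 9.15047e-05 = 0.161947
P(Component B | the observation) ≈ 0.1543

0.1543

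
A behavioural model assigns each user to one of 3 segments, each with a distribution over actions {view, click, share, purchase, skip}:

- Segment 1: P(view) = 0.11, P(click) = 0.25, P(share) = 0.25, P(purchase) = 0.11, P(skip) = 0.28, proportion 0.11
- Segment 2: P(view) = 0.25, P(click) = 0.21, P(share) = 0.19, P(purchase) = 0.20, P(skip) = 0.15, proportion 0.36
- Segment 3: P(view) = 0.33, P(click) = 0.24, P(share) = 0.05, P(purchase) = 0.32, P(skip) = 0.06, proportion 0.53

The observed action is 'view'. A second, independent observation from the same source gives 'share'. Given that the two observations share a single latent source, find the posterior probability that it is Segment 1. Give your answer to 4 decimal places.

By Bayes' theorem, P(k | x) = π_k f_k(x) / Σ_j π_j f_j(x).
Since both observations come from the same component, the likelihood for component k is f_k(x₁)·f_k(x₂).
  L_1 = [P(view | comp) = 0.11] × [0.25] = 0.0275
  L_2 = [P(view | comp) = 0.25] × [0.19] = 0.0475
  L_3 = [P(view | comp) = 0.33] × [0.05] = 0.0165
Weight by the priors:
  π_1·L_1 = 0.11 × 0.0275 = 0.003025
  π_2·L_2 = 0.36 × 0.0475 = 0.0171
  π_3·L_3 = 0.53 × 0.0165 = 0.008745
Normaliser: 0.003025 + 0.0171 + 0.008745 = 0.02887
So the posterior for Segment 1 is 0.003025 / 0.02887 ≈ 0.1048.

0.1048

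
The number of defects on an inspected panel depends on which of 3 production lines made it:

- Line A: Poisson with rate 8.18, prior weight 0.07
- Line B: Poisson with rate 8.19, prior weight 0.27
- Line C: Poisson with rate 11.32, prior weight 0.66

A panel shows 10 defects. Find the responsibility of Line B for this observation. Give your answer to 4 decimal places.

0.2514

P(component k | x) = π_k·f_k(x) / marginal(x), where marginal(x) = Σ_j π_j·f_j(x).
Component likelihoods at x = 10 defects:
  p_A = 0.103572
  p_B = 0.103802
  p_C = 0.115475
Unnormalised posteriors:
  π_A·p_A = 0.07 × 0.103572 = 0.00725002
  π_B·p_B = 0.27 × 0.103802 = 0.0280264
  π_C·p_C = 0.66 × 0.115475 = 0.0762135
Marginal: 0.00725002 + 0.0280264 + 0.0762135 = 0.11149
So the posterior for Line B is 0.0280264 / 0.11149 ≈ 0.2514.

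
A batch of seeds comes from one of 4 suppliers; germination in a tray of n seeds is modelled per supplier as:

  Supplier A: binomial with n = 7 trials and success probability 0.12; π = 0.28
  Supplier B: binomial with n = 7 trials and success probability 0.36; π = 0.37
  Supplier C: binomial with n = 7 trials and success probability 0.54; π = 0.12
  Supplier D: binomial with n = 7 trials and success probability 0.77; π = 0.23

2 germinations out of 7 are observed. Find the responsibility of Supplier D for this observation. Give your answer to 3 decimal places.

Apply Bayes' rule: the posterior for each component is proportional to its prior times its likelihood at x.
Component likelihoods at x = 2 germinations out of 7:
  L_A = C(7,2)·0.12^2·0.88^5 = 21·0.0144·0.527732 = 0.159586
  L_B = C(7,2)·0.36^2·0.64^5 = 21·0.1296·0.107374 = 0.29223
  L_C = C(7,2)·0.54^2·0.46^5 = 21·0.2916·0.0205963 = 0.126123
  L_D = C(7,2)·0.77^2·0.23^5 = 21·0.5929·0.000643634 = 0.00801383
Multiply by the mixture weights:
  π_A·L_A = 0.28 × 0.159586 = 0.0446841
  π_B·L_B = 0.37 × 0.29223 = 0.108125
  π_C·L_C = 0.12 × 0.126123 = 0.0151348
  π_D·L_D = 0.23 × 0.00801383 = 0.00184318
Marginal: 0.0446841 + 0.108125 + 0.0151348 + 0.00184318 = 0.169787
P(Supplier D | x) ≈ 0.011

0.011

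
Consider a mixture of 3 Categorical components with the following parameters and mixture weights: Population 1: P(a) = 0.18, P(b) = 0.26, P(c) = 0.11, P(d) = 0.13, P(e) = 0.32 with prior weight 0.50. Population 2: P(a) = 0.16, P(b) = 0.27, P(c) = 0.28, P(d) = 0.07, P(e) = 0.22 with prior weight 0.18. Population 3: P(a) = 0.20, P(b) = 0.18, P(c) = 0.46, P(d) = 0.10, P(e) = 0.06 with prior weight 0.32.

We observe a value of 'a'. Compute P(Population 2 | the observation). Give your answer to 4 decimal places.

0.1575

By Bayes' theorem, P(k | x) = π_k f_k(x) / Σ_j π_j f_j(x).
Evaluate each component's likelihood at the observed value:
  p_1 = P(a | comp) = 0.18
  p_2 = P(a | comp) = 0.16
  p_3 = P(a | comp) = 0.20
Prior × likelihood for each component:
  π_1·p_1 = 0.50 × 0.18 = 0.09
  π_2·p_2 = 0.18 × 0.16 = 0.0288
  π_3·p_3 = 0.32 × 0.2 = 0.064
Evidence: 0.09 + 0.0288 + 0.064 = 0.1828
P(Population 2 | x) ≈ 0.1575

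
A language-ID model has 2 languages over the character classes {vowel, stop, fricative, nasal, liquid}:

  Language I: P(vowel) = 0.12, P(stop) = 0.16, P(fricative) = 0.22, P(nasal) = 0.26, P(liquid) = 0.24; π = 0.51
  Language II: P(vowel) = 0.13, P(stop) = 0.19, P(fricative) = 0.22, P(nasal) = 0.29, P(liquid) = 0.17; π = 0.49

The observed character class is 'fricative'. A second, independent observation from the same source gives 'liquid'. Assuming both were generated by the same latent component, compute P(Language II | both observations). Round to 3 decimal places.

P(component k | x) = π_k·f_k(x) / marginal(x), where marginal(x) = Σ_j π_j·f_j(x).
Since both observations come from the same component, the likelihood for component k is f_k(x₁)·f_k(x₂).
  f_I = [P(fricative | comp) = 0.22] × [0.24] = 0.0528
  f_II = [P(fricative | comp) = 0.22] × [0.17] = 0.0374
Prior × likelihood for each component:
  π_I·f_I = 0.51 × 0.0528 = 0.026928
  π_II·f_II = 0.49 × 0.0374 = 0.018326
Normaliser: 0.026928 + 0.018326 = 0.045254
P(Language II | x₁, x₂) = 0.018326 / 0.045254 ≈ 0.405

0.405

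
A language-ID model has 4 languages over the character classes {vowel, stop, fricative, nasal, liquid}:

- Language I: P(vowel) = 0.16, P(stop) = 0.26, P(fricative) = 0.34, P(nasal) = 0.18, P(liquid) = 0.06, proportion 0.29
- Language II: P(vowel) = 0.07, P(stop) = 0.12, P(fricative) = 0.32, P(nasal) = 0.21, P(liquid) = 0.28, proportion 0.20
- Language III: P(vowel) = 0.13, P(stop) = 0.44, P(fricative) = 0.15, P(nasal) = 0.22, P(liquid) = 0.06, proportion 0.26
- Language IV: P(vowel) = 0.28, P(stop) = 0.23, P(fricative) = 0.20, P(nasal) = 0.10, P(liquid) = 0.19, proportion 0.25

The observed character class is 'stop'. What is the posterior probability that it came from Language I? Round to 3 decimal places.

0.278

Apply Bayes' rule: the posterior for each component is proportional to its prior times its likelihood at x.
Categorical probabilities:
  f_I = 0.26
  f_II = 0.12
  f_III = 0.44
  f_IV = 0.23
Weight by the priors:
  π_I·f_I = 0.29 × 0.26 = 0.0754
  π_II·f_II = 0.20 × 0.12 = 0.024
  π_III·f_III = 0.26 × 0.44 = 0.1144
  π_IV·f_IV = 0.25 × 0.23 = 0.0575
Marginal: 0.0754 + 0.024 + 0.1144 + 0.0575 = 0.2713
P(Language I | 'stop') ≈ 0.278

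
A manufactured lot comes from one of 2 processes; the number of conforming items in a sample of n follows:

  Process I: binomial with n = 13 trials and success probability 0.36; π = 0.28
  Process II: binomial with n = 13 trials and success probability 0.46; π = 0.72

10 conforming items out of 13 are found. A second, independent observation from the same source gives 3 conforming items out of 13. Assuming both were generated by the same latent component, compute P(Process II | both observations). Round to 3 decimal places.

Apply Bayes' rule: the posterior for each component is proportional to its prior times its likelihood at x.
Since both observations come from the same component, the likelihood for component k is f_k(x₁)·f_k(x₂).
  f_I = [C(13,10)·0.36^10·0.64^3 = 286·3.65616e-05·0.262144 = 0.00274114] × [0.153841] = 0.000421701
  f_II = [C(13,10)·0.46^10·0.54^3 = 286·0.000424207·0.157464 = 0.0191041] × [0.0586918] = 0.00112125
Weight by the priors:
  P(Z=I)·f_I = 0.28 × 0.000421701 = 0.000118076
  P(Z=II)·f_II = 0.72 × 0.00112125 = 0.000807301
Denominator: 0.000118076 + 0.000807301 = 0.000925377
So the posterior for Process II is 0.000807301 / 0.000925377 ≈ 0.872.

0.872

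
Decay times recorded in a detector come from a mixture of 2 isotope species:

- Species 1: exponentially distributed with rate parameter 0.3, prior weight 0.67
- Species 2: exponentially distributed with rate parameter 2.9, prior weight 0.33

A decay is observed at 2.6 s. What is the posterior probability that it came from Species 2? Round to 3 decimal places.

0.005

The responsibility of component k is w_k f_k(x) divided by Σ_j w_j f_j(x).
Exponential densities:
  f_1 = 0.3·e^(−0.3·2.6) = 0.3·e^(−0.7800) = 0.137522
  f_2 = 2.9·e^(−2.9·2.6) = 2.9·e^(−7.5400) = 0.00154105
Multiply by the mixture weights:
  w_1·f_1 = 0.67 × 0.137522 = 0.0921396
  w_2·f_2 = 0.33 × 0.00154105 = 0.000508548
Marginal: 0.0921396 + 0.000508548 = 0.0926482
Responsibility of Species 2: 0.000508548 / 0.0926482 ≈ 0.005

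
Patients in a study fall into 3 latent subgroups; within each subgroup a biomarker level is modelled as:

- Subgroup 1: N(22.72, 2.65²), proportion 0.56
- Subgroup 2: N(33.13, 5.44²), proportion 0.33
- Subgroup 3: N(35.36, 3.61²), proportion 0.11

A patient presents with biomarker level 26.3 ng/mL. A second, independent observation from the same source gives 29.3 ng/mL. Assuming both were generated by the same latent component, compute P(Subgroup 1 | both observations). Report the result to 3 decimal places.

The responsibility of component k is w_k f_k(x) divided by Σ_j w_j f_j(x).
Since both observations come from the same component, the likelihood for component k is f_k(x₁)·f_k(x₂).
  L_1 = [0.060445] × [0.00690031] = 0.000417089
  L_2 = [0.033344] × [0.0572369] = 0.00190851
  L_3 = [0.00473899] × [0.0270082] = 0.000127992
Prior × likelihood for each component:
  w_1·L_1 = 0.56 × 0.000417089 = 0.00023357
  w_2·L_2 = 0.33 × 0.00190851 = 0.000629808
  w_3·L_3 = 0.11 × 0.000127992 = 1.40791e-05
Marginal: 0.00023357 + 0.000629808 + 1.40791e-05 = 0.000877457
So the posterior for Subgroup 1 is 0.00023357 / 0.000877457 ≈ 0.266.

0.266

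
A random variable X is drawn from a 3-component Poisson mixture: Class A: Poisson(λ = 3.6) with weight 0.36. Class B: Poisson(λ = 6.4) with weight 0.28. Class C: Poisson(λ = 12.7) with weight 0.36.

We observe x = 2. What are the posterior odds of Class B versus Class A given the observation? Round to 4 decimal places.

Only the two components matter; the odds are (π_i f_i(x)) / (π_j f_j(x)).
Component likelihoods at x = 2:
  L_A = e^(−3.6)·3.6^2/2! = 0.177058
  L_B = e^(−6.4)·6.4^2/2! = 0.0340287
  L_C = e^(−12.7)·12.7^2/2! = 0.000246058
Odds = (0.28/0.36) × (0.0340287/0.177058) = 0.777778 × 0.19219 ≈ 0.1495

0.1495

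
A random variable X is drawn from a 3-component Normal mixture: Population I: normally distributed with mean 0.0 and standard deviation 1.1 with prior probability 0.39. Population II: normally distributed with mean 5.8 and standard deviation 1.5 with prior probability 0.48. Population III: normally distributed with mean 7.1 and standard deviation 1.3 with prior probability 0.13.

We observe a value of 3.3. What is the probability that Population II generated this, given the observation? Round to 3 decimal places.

Apply Bayes' rule: the posterior for each component is proportional to its prior times its likelihood at x.
Evaluate each component's likelihood at the observed value:
  p_I = 0.00402895
  p_II = 0.0663181
  p_III = 0.00428133
Multiply by the mixture weights:
  P(Z=I)·p_I = 0.39 × 0.00402895 = 0.00157129
  P(Z=II)·p_II = 0.48 × 0.0663181 = 0.0318327
  P(Z=III)·p_III = 0.13 × 0.00428133 = 0.000556573
Denominator: 0.00157129 + 0.0318327 + 0.000556573 = 0.0339605
Responsibility of Population II: 0.0318327 / 0.0339605 ≈ 0.937

0.937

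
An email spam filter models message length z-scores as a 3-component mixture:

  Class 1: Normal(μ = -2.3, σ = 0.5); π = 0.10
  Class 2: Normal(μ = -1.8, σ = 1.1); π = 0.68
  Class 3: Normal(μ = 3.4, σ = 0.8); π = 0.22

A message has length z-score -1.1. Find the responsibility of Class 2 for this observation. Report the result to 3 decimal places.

P(component k | x) = w_k·f_k(x) / marginal(x), where marginal(x) = Σ_j w_j·f_j(x).
Evaluate each component's likelihood at the observed value:
  f_1 = (1/(0.5·√(2π)))·exp(−(-1.1−-2.3)²/(2·0.5²)) = 0.797885·exp(-2.88000) = 0.0447891
  f_2 = (1/(1.1·√(2π)))·exp(−(-1.1−-1.8)²/(2·1.1²)) = 0.362675·exp(-0.20248) = 0.296198
  f_3 = (1/(0.8·√(2π)))·exp(−(-1.1−3.4)²/(2·0.8²)) = 0.498678·exp(-15.82031) = 6.71654e-08
Prior × likelihood for each component:
  w_1·f_1 = 0.10 × 0.0447891 = 0.00447891
  w_2·f_2 = 0.68 × 0.296198 = 0.201414
  w_3·f_3 = 0.22 × 6.71654e-08 = 1.47764e-08
Denominator: 0.00447891 + 0.201414 + 1.47764e-08 = 0.205893
So the posterior for Class 2 is 0.201414 / 0.205893 ≈ 0.978.

0.978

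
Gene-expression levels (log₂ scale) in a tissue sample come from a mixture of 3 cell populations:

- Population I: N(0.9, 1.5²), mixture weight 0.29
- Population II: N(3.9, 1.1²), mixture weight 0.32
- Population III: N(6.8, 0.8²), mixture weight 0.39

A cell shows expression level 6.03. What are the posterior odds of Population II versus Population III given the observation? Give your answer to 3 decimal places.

0.145

Only the two components matter; the odds are (w_i f_i(x)) / (w_j f_j(x)).
Component likelihoods at x = 6.03:
  p_I = (1/(1.5·√(2π)))·exp(−(6.03−0.9)²/(2·1.5²)) = 0.265962·exp(-5.84820) = 0.000767322
  p_II = (1/(1.1·√(2π)))·exp(−(6.03−3.9)²/(2·1.1²)) = 0.362675·exp(-1.87475) = 0.0556318
  p_III = (1/(0.8·√(2π)))·exp(−(6.03−6.8)²/(2·0.8²)) = 0.498678·exp(-0.46320) = 0.3138
0.0178022 / 0.122382 ≈ 0.145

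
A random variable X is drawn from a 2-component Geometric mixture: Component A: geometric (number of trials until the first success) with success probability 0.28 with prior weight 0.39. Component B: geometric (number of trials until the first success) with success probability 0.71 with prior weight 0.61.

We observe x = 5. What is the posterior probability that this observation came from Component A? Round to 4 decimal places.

Posterior ∝ prior × likelihood, so P(k | x) ∝ w_k f_k(x); normalise over all components.
Geometric probabilities:
  L_A = 0.28·(1−0.28)^4 = 0.28·0.268739 = 0.0752468
  L_B = 0.71·(1−0.71)^4 = 0.71·0.00707281 = 0.0050217
Multiply by the mixture weights:
  w_A·L_A = 0.39 × 0.0752468 = 0.0293463
  w_B·L_B = 0.61 × 0.0050217 = 0.00306323
Sum: 0.0293463 + 0.00306323 = 0.0324095
Responsibility of Component A: 0.0293463 / 0.0324095 ≈ 0.9055

0.9055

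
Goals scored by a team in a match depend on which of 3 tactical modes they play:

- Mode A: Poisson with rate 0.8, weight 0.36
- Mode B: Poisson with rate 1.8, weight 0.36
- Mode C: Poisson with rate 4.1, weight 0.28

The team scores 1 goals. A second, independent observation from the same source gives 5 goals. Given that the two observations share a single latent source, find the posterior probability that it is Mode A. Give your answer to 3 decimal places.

Apply Bayes' rule: the posterior for each component is proportional to its prior times its likelihood at x.
Since both observations come from the same component, the likelihood for component k is f_k(x₁)·f_k(x₂).
  L_A = [0.359463] × [0.00122697] = 0.00044105
  L_B = [0.297538] × [0.0260286] = 0.0077445
  L_C = [0.067948] × [0.160004] = 0.0108719
Weight by the priors:
  π_A·L_A = 0.36 × 0.00044105 = 0.000158778
  π_B·L_B = 0.36 × 0.0077445 = 0.00278802
  π_C·L_C = 0.28 × 0.0108719 = 0.00304414
Normaliser: 0.000158778 + 0.00278802 + 0.00304414 = 0.00599094
Responsibility of Mode A: 0.000158778 / 0.00599094 ≈ 0.027

0.027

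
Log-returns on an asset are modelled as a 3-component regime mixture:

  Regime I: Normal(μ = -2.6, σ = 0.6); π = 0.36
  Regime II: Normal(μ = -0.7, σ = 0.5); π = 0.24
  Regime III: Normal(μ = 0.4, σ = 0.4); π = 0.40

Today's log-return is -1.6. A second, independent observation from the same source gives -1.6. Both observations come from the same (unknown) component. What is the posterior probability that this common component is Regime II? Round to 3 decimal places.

0.377

By Bayes' theorem, P(k | x) = π_k f_k(x) / Σ_j π_j f_j(x).
Since both observations come from the same component, the likelihood for component k is f_k(x₁)·f_k(x₂).
  L_I = [0.165795] × [0.165795] = 0.0274881
  L_II = [0.1579] × [0.1579] = 0.0249325
  L_III = [3.7168e-06] × [3.7168e-06] = 1.38146e-11
Unnormalised posteriors:
  π_I·L_I = 0.36 × 0.0274881 = 0.0098957
  π_II·L_II = 0.24 × 0.0249325 = 0.0059838
  π_III·L_III = 0.40 × 1.38146e-11 = 5.52584e-12
Denominator: 0.0098957 + 0.0059838 + 5.52584e-12 = 0.0158795
P(Regime II | data) ≈ 0.377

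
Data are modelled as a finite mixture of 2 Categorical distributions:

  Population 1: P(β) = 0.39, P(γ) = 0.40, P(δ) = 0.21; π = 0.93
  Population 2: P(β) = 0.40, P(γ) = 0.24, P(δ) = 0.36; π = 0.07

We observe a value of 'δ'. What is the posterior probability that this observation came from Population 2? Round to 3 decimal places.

0.114

P(component k | x) = P(Z=k)·f_k(x) / marginal(x), where marginal(x) = Σ_j P(Z=j)·f_j(x).
Evaluate each component's likelihood at the observed value:
  p_1 = P(δ | comp) = 0.21
  p_2 = P(δ | comp) = 0.36
Weight by the priors:
  P(Z=1)·p_1 = 0.93 × 0.21 = 0.1953
  P(Z=2)·p_2 = 0.07 × 0.36 = 0.0252
Evidence: 0.1953 + 0.0252 = 0.2205
P(Population 2 | 'δ') = 0.0252 / 0.2205 ≈ 0.114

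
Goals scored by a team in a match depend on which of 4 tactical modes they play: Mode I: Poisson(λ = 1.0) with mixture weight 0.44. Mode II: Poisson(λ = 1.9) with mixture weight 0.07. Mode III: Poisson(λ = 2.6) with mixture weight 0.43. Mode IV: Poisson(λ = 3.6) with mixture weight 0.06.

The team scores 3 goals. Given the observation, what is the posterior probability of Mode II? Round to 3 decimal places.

P(component k | x) = π_k·f_k(x) / marginal(x), where marginal(x) = Σ_j π_j·f_j(x).
Poisson probabilities:
  f_I = 0.0613132
  f_II = 0.170982
  f_III = 0.217572
  f_IV = 0.212469
Multiply by the mixture weights:
  π_I·f_I = 0.44 × 0.0613132 = 0.0269778
  π_II·f_II = 0.07 × 0.170982 = 0.0119687
  π_III·f_III = 0.43 × 0.217572 = 0.093556
  π_IV·f_IV = 0.06 × 0.212469 = 0.0127482
Evidence: 0.0269778 + 0.0119687 + 0.093556 + 0.0127482 = 0.145251
Responsibility of Mode II: 0.0119687 / 0.145251 ≈ 0.082

0.082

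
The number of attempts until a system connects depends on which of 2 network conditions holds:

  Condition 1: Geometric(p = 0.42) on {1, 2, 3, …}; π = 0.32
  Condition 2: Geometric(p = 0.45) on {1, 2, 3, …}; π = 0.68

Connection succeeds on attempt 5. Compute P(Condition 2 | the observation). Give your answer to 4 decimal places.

Apply Bayes' rule: the posterior for each component is proportional to its prior times its likelihood at x.
Component likelihoods at x = 5:
  p_1 = 0.42·(1−0.42)^4 = 0.42·0.113165 = 0.0475293
  p_2 = 0.45·(1−0.45)^4 = 0.45·0.0915063 = 0.0411778
Prior × likelihood for each component:
  π_1·p_1 = 0.32 × 0.0475293 = 0.0152094
  π_2·p_2 = 0.68 × 0.0411778 = 0.0280009
Sum: 0.0152094 + 0.0280009 = 0.0432103
Responsibility of Condition 2: 0.0280009 / 0.0432103 ≈ 0.6480

0.6480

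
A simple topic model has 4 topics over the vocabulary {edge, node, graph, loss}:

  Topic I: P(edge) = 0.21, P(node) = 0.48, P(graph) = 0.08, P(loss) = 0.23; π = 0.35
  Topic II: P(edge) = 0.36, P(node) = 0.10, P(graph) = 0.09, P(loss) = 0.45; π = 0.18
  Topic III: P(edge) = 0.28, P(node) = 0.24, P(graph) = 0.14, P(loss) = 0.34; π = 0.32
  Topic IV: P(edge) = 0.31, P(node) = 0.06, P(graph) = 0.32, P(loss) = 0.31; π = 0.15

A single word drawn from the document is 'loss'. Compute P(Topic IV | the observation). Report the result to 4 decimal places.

0.1468

Apply Bayes' rule: the posterior for each component is proportional to its prior times its likelihood at x.
Component likelihoods at x = 'loss':
  L_I = P(loss | comp) = 0.23
  L_II = P(loss | comp) = 0.45
  L_III = P(loss | comp) = 0.34
  L_IV = P(loss | comp) = 0.31
Prior × likelihood for each component:
  π_I·L_I = 0.35 × 0.23 = 0.0805
  π_II·L_II = 0.18 × 0.45 = 0.081
  π_III·L_III = 0.32 × 0.34 = 0.1088
  π_IV·L_IV = 0.15 × 0.31 = 0.0465
Sum: 0.0805 + 0.081 + 0.1088 + 0.0465 = 0.3168
So the posterior for Topic IV is 0.0465 / 0.3168 ≈ 0.1468.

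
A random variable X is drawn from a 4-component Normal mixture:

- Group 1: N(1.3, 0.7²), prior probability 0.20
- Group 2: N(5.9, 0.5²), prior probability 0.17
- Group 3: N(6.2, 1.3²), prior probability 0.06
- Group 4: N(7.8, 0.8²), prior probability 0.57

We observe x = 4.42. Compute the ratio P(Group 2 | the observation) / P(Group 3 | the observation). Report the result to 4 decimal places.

Posterior odds = (w_i f_i(x)) / (w_j f_j(x)); the normalising sum cancels.
Evaluate each component's likelihood at the observed value:
  f_1 = (1/(0.7·√(2π)))·exp(−(4.42−1.3)²/(2·0.7²)) = 0.569918·exp(-9.93306) = 2.76655e-05
  f_2 = (1/(0.5·√(2π)))·exp(−(4.42−5.9)²/(2·0.5²)) = 0.797885·exp(-4.38080) = 0.0099858
  f_3 = (1/(1.3·√(2π)))·exp(−(4.42−6.2)²/(2·1.3²)) = 0.306879·exp(-0.93740) = 0.120188
  f_4 = (1/(0.8·√(2π)))·exp(−(4.42−7.8)²/(2·0.8²)) = 0.498678·exp(-8.92531) = 6.63141e-05
Odds = (0.17/0.06) × (0.0099858/0.120188) = 2.83333 × 0.0830849 ≈ 0.2354

0.2354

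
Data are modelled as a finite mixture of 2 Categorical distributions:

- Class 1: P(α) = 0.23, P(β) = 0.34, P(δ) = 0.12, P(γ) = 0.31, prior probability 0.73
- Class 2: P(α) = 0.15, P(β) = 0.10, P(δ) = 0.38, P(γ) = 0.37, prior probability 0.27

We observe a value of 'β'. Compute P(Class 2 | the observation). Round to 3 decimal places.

By Bayes' theorem, P(k | x) = π_k f_k(x) / Σ_j π_j f_j(x).
Evaluate each component's likelihood at the observed value:
  f_1 = P(β | comp) = 0.34
  f_2 = P(β | comp) = 0.10
Prior × likelihood for each component:
  π_1·f_1 = 0.73 × 0.34 = 0.2482
  π_2·f_2 = 0.27 × 0.1 = 0.027
Evidence: 0.2482 + 0.027 = 0.2752
P(Class 2 | data) ≈ 0.098

0.098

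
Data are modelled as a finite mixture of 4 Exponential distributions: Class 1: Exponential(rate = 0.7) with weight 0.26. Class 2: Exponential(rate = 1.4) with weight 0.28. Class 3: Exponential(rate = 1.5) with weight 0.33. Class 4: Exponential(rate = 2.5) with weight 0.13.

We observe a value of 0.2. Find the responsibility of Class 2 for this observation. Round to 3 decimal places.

By Bayes' theorem, P(k | x) = π_k f_k(x) / Σ_j π_j f_j(x).
Evaluate each component's likelihood at the observed value:
  p_1 = 0.7·e^(−0.7·0.2) = 0.7·e^(−0.1400) = 0.608551
  p_2 = 1.4·e^(−1.4·0.2) = 1.4·e^(−0.2800) = 1.0581
  p_3 = 1.5·e^(−1.5·0.2) = 1.5·e^(−0.3000) = 1.11123
  p_4 = 2.5·e^(−2.5·0.2) = 2.5·e^(−0.5000) = 1.51633
Weight by the priors:
  π_1·p_1 = 0.26 × 0.608551 = 0.158223
  π_2·p_2 = 0.28 × 1.0581 = 0.296267
  π_3·p_3 = 0.33 × 1.11123 = 0.366705
  π_4·p_4 = 0.13 × 1.51633 = 0.197122
Denominator: 0.158223 + 0.296267 + 0.366705 + 0.197122 = 1.01832
So the posterior for Class 2 is 0.296267 / 1.01832 ≈ 0.291.

0.291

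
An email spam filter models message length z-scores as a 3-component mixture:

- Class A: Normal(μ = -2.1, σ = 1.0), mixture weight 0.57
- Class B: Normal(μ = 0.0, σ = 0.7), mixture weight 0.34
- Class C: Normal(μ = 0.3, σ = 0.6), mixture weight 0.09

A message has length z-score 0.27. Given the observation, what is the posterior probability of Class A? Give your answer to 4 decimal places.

0.0541

By Bayes' theorem, P(k | x) = w_k f_k(x) / Σ_j w_j f_j(x).
Component likelihoods at x = 0.27:
  f_A = 0.0240556
  f_B = 0.529061
  f_C = 0.664073
Unnormalised posteriors:
  w_A·f_A = 0.57 × 0.0240556 = 0.0137117
  w_B·f_B = 0.34 × 0.529061 = 0.179881
  w_C·f_C = 0.09 × 0.664073 = 0.0597666
Denominator: 0.0137117 + 0.179881 + 0.0597666 = 0.253359
Responsibility of Class A: 0.0137117 / 0.253359 ≈ 0.0541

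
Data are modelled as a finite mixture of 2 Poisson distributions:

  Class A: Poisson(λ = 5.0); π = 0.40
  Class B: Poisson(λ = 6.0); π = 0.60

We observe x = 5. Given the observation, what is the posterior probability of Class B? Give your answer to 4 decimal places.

0.5786

Posterior ∝ prior × likelihood, so P(k | x) ∝ π_k f_k(x); normalise over all components.
Poisson probabilities:
  L_A = e^(−5.0)·5.0^5/5! = 0.175467
  L_B = e^(−6.0)·6.0^5/5! = 0.160623
Multiply by the mixture weights:
  π_A·L_A = 0.40 × 0.175467 = 0.0701869
  π_B·L_B = 0.60 × 0.160623 = 0.0963739
Sum: 0.0701869 + 0.0963739 = 0.166561
So the posterior for Class B is 0.0963739 / 0.166561 ≈ 0.5786.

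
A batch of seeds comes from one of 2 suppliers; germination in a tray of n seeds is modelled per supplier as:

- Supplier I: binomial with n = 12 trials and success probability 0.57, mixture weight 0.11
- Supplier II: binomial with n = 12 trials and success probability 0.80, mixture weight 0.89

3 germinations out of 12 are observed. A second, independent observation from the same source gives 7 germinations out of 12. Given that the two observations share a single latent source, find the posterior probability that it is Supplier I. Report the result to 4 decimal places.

0.9947

P(component k | x) = P(Z=k)·f_k(x) / marginal(x), where marginal(x) = Σ_j P(Z=j)·f_j(x).
Since both observations come from the same component, the likelihood for component k is f_k(x₁)·f_k(x₂).
  L_I = [C(12,3)·0.57^3·0.43^9 = 220·0.185193·0.000502593 = 0.0204769] × [0.22761] = 0.00466074
  L_II = [C(12,3)·0.80^3·0.20^9 = 220·0.512·5.12e-07 = 5.76717e-05] × [0.0531502] = 3.06526e-06
Multiply by the mixture weights:
  P(Z=I)·L_I = 0.11 × 0.00466074 = 0.000512681
  P(Z=II)·L_II = 0.89 × 3.06526e-06 = 2.72808e-06
Evidence: 0.000512681 + 2.72808e-06 = 0.000515409
Responsibility of Supplier I: 0.000512681 / 0.000515409 ≈ 0.9947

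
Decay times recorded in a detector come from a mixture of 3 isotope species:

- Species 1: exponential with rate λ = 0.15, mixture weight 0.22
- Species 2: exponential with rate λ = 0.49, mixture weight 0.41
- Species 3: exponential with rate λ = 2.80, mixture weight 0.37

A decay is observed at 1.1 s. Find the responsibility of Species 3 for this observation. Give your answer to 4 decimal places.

0.2470

The responsibility of component k is π_k f_k(x) divided by Σ_j π_j f_j(x).
Component likelihoods at x = 1.1 s:
  f_1 = 0.15·e^(−0.15·1.1) = 0.15·e^(−0.1650) = 0.127184
  f_2 = 0.49·e^(−0.49·1.1) = 0.49·e^(−0.5390) = 0.285832
  f_3 = 2.80·e^(−2.80·1.1) = 2.80·e^(−3.0800) = 0.128686
Prior × likelihood for each component:
  π_1·f_1 = 0.22 × 0.127184 = 0.0279805
  π_2·f_2 = 0.41 × 0.285832 = 0.117191
  π_3·f_3 = 0.37 × 0.128686 = 0.0476138
Marginal: 0.0279805 + 0.117191 + 0.0476138 = 0.192786
P(Species 3 | data) = 0.0476138 / 0.192786 ≈ 0.2470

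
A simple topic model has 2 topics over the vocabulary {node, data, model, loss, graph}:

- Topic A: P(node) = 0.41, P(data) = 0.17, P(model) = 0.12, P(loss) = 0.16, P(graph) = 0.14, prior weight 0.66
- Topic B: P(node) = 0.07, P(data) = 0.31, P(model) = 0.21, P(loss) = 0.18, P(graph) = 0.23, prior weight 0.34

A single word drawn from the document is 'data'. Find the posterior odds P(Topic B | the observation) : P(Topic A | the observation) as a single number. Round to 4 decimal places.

0.9394

Posterior odds = (P(Z=i) f_i(x)) / (P(Z=j) f_j(x)); the normalising sum cancels.
Categorical probabilities:
  f_A = 0.17
  f_B = 0.31
0.1054 / 0.1122 ≈ 0.9394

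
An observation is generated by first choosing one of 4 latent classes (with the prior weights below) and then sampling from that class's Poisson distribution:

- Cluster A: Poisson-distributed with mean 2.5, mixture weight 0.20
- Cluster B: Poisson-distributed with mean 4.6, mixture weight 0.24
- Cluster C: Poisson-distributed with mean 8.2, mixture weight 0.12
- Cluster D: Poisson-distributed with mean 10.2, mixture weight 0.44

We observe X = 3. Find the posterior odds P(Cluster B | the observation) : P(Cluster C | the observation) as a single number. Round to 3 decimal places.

12.922

Since P(k|x) ∝ P(Z=k) f_k(x), the posterior odds are P(Z=i) f_i(x) / (P(Z=j) f_j(x)).
Evaluate each component's likelihood at the observed value:
  p_A = 0.213763
  p_B = 0.163068
  p_C = 0.0252392
  p_D = 0.00657424
Odds = (0.24/0.12) × (0.163068/0.0252392) = 2 × 6.46089 ≈ 12.922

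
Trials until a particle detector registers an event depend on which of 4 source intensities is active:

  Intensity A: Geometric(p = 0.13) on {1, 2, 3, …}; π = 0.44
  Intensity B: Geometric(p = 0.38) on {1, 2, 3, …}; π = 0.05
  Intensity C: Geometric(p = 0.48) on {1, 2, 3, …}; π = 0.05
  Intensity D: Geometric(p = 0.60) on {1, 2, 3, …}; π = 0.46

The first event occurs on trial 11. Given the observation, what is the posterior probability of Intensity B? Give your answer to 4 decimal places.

By Bayes' theorem, P(k | x) = π_k f_k(x) / Σ_j π_j f_j(x).
Geometric probabilities:
  f_A = 0.13·(1−0.13)^10 = 0.13·0.248423 = 0.032295
  f_B = 0.38·(1−0.38)^10 = 0.38·0.00839299 = 0.00318934
  f_C = 0.48·(1−0.48)^10 = 0.48·0.00144555 = 0.000693865
  f_D = 0.60·(1−0.60)^10 = 0.60·0.000104858 = 6.29146e-05
Unnormalised posteriors:
  π_A·f_A = 0.44 × 0.032295 = 0.0142098
  π_B·f_B = 0.05 × 0.00318934 = 0.000159467
  π_C·f_C = 0.05 × 0.000693865 = 3.46932e-05
  π_D·f_D = 0.46 × 6.29146e-05 = 2.89407e-05
Evidence: 0.0142098 + 0.000159467 + 3.46932e-05 + 2.89407e-05 = 0.0144329
So the posterior for Intensity B is 0.000159467 / 0.0144329 ≈ 0.0110.

0.0110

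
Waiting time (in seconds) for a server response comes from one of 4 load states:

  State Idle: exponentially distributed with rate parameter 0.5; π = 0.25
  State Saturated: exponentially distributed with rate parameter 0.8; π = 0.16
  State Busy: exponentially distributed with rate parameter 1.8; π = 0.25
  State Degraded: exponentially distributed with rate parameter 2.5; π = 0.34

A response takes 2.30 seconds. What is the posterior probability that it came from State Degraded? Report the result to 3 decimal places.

P(component k | x) = π_k·f_k(x) / marginal(x), where marginal(x) = Σ_j π_j·f_j(x).
Exponential densities:
  f_Idle = 0.158318
  f_Saturated = 0.127054
  f_Busy = 0.0286611
  f_Degraded = 0.00795695
Unnormalised posteriors:
  π_Idle·f_Idle = 0.25 × 0.158318 = 0.0395796
  π_Saturated·f_Saturated = 0.16 × 0.127054 = 0.0203286
  π_Busy·f_Busy = 0.25 × 0.0286611 = 0.00716528
  π_Degraded·f_Degraded = 0.34 × 0.00795695 = 0.00270536
Normaliser: 0.0395796 + 0.0203286 + 0.00716528 + 0.00270536 = 0.0697789
P(State Degraded | 2.30 seconds) = 0.00270536 / 0.0697789 ≈ 0.039

0.039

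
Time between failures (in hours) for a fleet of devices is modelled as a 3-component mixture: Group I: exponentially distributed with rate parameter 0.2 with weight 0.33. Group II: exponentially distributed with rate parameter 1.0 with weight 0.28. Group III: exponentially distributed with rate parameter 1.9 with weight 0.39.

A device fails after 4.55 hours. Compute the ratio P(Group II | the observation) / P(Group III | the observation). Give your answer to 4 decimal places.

The posterior odds equal the prior odds times the likelihood ratio: (π_i/π_j)·(f_i(x)/f_j(x)).
Evaluate each component's likelihood at the observed value:
  L_I = 0.0805048
  L_II = 0.0105672
  L_III = 0.000334409
Posterior odds = (π_II·L_II) / (π_III·L_III) = (0.28·0.0105672) / (0.39·0.000334409) = 0.00295882 / 0.000130419 ≈ 22.6869

22.6869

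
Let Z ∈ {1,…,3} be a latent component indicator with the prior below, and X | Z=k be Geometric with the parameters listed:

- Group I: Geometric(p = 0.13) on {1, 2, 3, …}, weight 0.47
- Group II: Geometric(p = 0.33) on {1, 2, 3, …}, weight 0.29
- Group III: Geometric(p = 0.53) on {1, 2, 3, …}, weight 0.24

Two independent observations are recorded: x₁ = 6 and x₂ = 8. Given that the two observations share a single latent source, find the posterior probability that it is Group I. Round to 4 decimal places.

The responsibility of component k is π_k f_k(x) divided by Σ_j π_j f_j(x).
Since both observations come from the same component, the likelihood for component k is f_k(x₁)·f_k(x₂).
  f_I = [0.0647947] × [0.0490431] = 0.00317774
  f_II = [0.0445541] × [0.0200003] = 0.000891098
  f_III = [0.0121553] × [0.0026851] = 3.26382e-05
Weight by the priors:
  π_I·f_I = 0.47 × 0.00317774 = 0.00149354
  π_II·f_II = 0.29 × 0.000891098 = 0.000258418
  π_III·f_III = 0.24 × 3.26382e-05 = 7.83317e-06
Evidence: 0.00149354 + 0.000258418 + 7.83317e-06 = 0.00175979
So the posterior for Group I is 0.00149354 / 0.00175979 ≈ 0.8487.

0.8487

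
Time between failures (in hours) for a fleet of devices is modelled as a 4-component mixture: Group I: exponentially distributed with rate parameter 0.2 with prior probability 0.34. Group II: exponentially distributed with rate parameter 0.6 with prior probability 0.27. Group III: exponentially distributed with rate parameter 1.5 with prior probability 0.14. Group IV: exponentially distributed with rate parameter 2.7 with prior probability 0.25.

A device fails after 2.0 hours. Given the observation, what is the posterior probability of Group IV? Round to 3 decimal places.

0.028

The responsibility of component k is w_k f_k(x) divided by Σ_j w_j f_j(x).
Component likelihoods at x = 2.0 hours:
  p_I = 0.2·e^(−0.2·2.0) = 0.2·e^(−0.4000) = 0.134064
  p_II = 0.6·e^(−0.6·2.0) = 0.6·e^(−1.2000) = 0.180717
  p_III = 1.5·e^(−1.5·2.0) = 1.5·e^(−3.0000) = 0.0746806
  p_IV = 2.7·e^(−2.7·2.0) = 2.7·e^(−5.4000) = 0.0121948
Weight by the priors:
  w_I·p_I = 0.34 × 0.134064 = 0.0455818
  w_II·p_II = 0.27 × 0.180717 = 0.0487935
  w_III·p_III = 0.14 × 0.0746806 = 0.0104553
  w_IV·p_IV = 0.25 × 0.0121948 = 0.00304869
Normaliser: 0.0455818 + 0.0487935 + 0.0104553 + 0.00304869 = 0.107879
So the posterior for Group IV is 0.00304869 / 0.107879 ≈ 0.028.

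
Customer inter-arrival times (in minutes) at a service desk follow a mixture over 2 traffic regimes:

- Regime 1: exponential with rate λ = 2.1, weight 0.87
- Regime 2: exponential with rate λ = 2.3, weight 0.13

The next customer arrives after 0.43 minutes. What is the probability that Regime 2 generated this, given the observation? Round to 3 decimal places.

Apply Bayes' rule: the posterior for each component is proportional to its prior times its likelihood at x.
Exponential densities:
  f_1 = 0.851239
  f_2 = 0.855481
Weight by the priors:
  π_1·f_1 = 0.87 × 0.851239 = 0.740578
  π_2·f_2 = 0.13 × 0.855481 = 0.111213
Normaliser: 0.740578 + 0.111213 = 0.85179
P(Regime 2 | x) = 0.111213 / 0.85179 ≈ 0.131

0.131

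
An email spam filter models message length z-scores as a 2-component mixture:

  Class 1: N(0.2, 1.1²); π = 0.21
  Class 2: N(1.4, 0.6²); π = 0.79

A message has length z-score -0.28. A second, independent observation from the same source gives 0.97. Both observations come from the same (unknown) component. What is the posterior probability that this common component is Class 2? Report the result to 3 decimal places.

0.214

By Bayes' theorem, P(k | x) = P(Z=k) f_k(x) / Σ_j P(Z=j) f_j(x).
Since both observations come from the same component, the likelihood for component k is f_k(x₁)·f_k(x₂).
  p_1 = [0.329739] × [0.283867] = 0.093602
  p_2 = [0.0131924] × [0.514315] = 0.00678507
Prior × likelihood for each component:
  P(Z=1)·p_1 = 0.21 × 0.093602 = 0.0196564
  P(Z=2)·p_2 = 0.79 × 0.00678507 = 0.0053602
Marginal: 0.0196564 + 0.0053602 = 0.0250166
P(Class 2 | data) ≈ 0.214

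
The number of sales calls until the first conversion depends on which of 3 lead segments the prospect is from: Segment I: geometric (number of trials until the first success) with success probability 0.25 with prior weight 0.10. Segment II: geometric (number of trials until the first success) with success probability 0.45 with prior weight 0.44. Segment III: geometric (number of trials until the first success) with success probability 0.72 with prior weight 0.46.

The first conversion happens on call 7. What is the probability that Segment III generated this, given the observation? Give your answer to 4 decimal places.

0.0158

Apply Bayes' rule: the posterior for each component is proportional to its prior times its likelihood at x.
Evaluate each component's likelihood at the observed value:
  p_I = 0.0444946
  p_II = 0.0124563
  p_III = 0.000346961
Weight by the priors:
  P(Z=I)·p_I = 0.10 × 0.0444946 = 0.00444946
  P(Z=II)·p_II = 0.44 × 0.0124563 = 0.00548077
  P(Z=III)·p_III = 0.46 × 0.000346961 = 0.000159602
Sum: 0.00444946 + 0.00548077 + 0.000159602 = 0.0100898
P(Segment III | 7) ≈ 0.0158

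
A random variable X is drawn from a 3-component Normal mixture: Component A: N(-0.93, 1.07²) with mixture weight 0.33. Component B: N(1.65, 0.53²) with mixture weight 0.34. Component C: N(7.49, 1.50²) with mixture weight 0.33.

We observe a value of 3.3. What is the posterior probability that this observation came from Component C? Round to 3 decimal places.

The responsibility of component k is w_k f_k(x) divided by Σ_j w_j f_j(x).
Component likelihoods at x = 3.3:
  f_A = 0.000150617
  f_B = 0.00591602
  f_C = 0.00537628
Unnormalised posteriors:
  w_A·f_A = 0.33 × 0.000150617 = 4.97035e-05
  w_B·f_B = 0.34 × 0.00591602 = 0.00201145
  w_C·f_C = 0.33 × 0.00537628 = 0.00177417
Normaliser: 4.97035e-05 + 0.00201145 + 0.00177417 = 0.00383532
P(Component C | data) ≈ 0.463

0.463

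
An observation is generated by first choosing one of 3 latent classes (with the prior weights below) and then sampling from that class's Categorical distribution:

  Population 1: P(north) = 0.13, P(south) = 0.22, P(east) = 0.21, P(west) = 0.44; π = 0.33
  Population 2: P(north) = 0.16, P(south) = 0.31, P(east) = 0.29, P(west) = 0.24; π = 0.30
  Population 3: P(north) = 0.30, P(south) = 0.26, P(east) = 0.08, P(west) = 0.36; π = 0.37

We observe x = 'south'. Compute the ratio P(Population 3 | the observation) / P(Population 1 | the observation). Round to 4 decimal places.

Since P(k|x) ∝ P(Z=k) f_k(x), the posterior odds are P(Z=i) f_i(x) / (P(Z=j) f_j(x)).
Component likelihoods at x = 'south':
  p_1 = P(south | comp) = 0.22
  p_2 = P(south | comp) = 0.31
  p_3 = P(south | comp) = 0.26
Odds = (0.37/0.33) × (0.26/0.22) = 1.12121 × 1.18182 ≈ 1.3251

1.3251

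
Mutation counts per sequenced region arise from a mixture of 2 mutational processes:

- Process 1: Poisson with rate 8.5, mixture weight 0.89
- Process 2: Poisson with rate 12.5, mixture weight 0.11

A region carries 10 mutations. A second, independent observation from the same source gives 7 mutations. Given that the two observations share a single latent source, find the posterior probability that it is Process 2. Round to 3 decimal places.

0.028

Apply Bayes' rule: the posterior for each component is proportional to its prior times its likelihood at x.
Since both observations come from the same component, the likelihood for component k is f_k(x₁)·f_k(x₂).
  f_1 = [e^(−8.5)·8.5^10/10! = 0.110388] × [0.129419] = 0.0142864
  f_2 = [e^(−12.5)·12.5^10/10! = 0.0956436] × [0.0352581] = 0.00337221
Multiply by the mixture weights:
  π_1·f_1 = 0.89 × 0.0142864 = 0.0127149
  π_2·f_2 = 0.11 × 0.00337221 = 0.000370943
Sum: 0.0127149 + 0.000370943 = 0.0130858
P(Process 2 | x₁, x₂) ≈ 0.028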